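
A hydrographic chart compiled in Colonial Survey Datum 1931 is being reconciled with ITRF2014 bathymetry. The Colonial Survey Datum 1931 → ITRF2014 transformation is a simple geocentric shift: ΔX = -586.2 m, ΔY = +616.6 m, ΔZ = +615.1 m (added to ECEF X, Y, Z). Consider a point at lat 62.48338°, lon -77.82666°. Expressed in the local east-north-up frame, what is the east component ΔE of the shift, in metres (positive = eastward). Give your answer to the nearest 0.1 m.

The local east axis at (φ, λ) is (−sin λ, cos λ, 0), so ΔE = −sin(-77.82666°)·(-586.2) + cos(-77.82666°)·616.6 = -443.00 m.

ΔE = -443.0 m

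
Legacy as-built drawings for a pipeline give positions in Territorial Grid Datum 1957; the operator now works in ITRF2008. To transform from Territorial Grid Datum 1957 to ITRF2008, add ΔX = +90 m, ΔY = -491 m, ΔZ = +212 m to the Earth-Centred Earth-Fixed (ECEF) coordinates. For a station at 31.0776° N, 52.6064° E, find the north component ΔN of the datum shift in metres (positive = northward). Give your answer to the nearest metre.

The local north axis is (−sin φ cos λ, −sin φ sin λ, cos φ), giving ΔN = -28.213 + 201.364 + 181.571 = 354.72 m.

ΔN = 355 m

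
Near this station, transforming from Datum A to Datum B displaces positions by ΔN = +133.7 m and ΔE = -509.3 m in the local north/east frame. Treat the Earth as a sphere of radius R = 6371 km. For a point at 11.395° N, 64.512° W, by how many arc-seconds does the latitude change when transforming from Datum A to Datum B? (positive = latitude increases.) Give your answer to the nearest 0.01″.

On a sphere of radius R, 1 rad of latitude = R, so Δφ = ΔN / R = 133.7 / 6371000 = 2.0986e-05 rad = 4.329″.

Δφ = 4.33″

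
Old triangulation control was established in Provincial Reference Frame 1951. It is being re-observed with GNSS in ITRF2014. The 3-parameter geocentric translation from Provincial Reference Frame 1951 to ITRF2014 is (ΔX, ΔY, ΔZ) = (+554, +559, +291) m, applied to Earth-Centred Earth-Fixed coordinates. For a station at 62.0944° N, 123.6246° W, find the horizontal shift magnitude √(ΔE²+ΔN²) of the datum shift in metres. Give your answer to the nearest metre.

At φ = 62.0944°, λ = -123.6246°: sin φ = 0.883720, cos φ = 0.468016, sin λ = -0.832684, cos λ = -0.553749.
ΔE = −sin λ·ΔX + cos λ·ΔY = −(-0.832684)·(554) + (-0.553749)·(559) = 151.76 m.
ΔN = −sin φ cos λ·ΔX − sin φ sin λ·ΔY + cos φ·ΔZ = −(0.883720)(-0.553749)(554) − (0.883720)(-0.832684)(559) + (0.468016)(291) = 818.64 m.
Horizontal magnitude = √(ΔE² + ΔN²) = √(151.76² + 818.64²) = 832.59 m.

833 m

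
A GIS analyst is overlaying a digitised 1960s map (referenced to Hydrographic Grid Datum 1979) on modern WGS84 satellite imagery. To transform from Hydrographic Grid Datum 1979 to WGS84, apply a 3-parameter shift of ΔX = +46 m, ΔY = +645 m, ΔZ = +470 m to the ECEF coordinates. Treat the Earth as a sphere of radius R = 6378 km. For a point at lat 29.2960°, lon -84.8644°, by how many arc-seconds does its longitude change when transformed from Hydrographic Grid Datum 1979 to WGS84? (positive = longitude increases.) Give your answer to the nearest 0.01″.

sin φ = 0.489322, cos φ = 0.872103, sin λ = -0.995986, cos λ = 0.089513.
East component: ΔE = −sin λ·ΔX + cos λ·ΔY = −(-0.995986)(46) + (0.089513)(645) = 103.55 m.
1° of latitude spans πR/180 = 111317 m; at latitude φ, 1° of longitude spans that × cos φ = 97080.0 m, so Δλ = 103.55 / 97080.0 × 3600 = 3.840″.

Δλ = 3.84″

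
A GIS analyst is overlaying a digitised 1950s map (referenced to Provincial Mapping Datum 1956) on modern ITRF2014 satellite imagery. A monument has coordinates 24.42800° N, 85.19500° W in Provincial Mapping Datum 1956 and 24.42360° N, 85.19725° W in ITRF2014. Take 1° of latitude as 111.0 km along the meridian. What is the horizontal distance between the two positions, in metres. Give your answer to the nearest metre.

Δφ = 24.42360° − 24.42800° = -0.00440°; Δλ = -85.19725° − -85.19500° = -0.00225°.
ΔN = Δφ × 111000 = -488.4 m; ΔE = Δλ × 111000 × cos(24.42800°) = -0.00225 × 111000 × 0.910482 = -227.4 m.
Distance = √(ΔE² + ΔN²) = √((-227.4)² + (-488.4)²) = 538.7 m.

539 m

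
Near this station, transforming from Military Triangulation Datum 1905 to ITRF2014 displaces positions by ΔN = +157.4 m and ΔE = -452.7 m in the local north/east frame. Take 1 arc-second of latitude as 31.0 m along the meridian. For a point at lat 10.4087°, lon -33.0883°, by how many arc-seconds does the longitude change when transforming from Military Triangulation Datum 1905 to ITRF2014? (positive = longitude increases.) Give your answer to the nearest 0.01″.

Δλ = -14.85″

At latitude 10.4087°, cos φ = 0.983544.
1″ of longitude at this latitude = 31.00 × cos φ = 30.4899 m, so Δλ = -452.7 / 30.4899 = -14.848″.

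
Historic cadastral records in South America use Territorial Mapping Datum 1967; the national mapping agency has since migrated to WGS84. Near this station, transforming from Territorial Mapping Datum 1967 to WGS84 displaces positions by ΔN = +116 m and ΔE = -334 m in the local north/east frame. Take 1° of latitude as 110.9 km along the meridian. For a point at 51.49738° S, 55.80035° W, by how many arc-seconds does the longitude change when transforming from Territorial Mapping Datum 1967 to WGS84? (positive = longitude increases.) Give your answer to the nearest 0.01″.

Δλ = -17.42″

At latitude -51.49738°, cos φ = 0.622550.
1° of longitude at this latitude = 110.9 × cos φ = 69.04 km, so Δλ = -334.0 / 69040.8 = -0.0048377° = -17.416″.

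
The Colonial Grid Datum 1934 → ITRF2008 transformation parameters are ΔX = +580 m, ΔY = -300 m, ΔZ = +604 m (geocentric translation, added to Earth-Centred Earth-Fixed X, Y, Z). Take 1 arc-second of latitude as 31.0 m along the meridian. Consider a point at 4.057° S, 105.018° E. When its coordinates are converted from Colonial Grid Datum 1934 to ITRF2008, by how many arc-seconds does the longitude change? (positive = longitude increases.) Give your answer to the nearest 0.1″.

sin φ = -0.070749, cos φ = 0.997494, sin λ = 0.965844, cos λ = -0.259122.
East component: ΔE = −sin λ·ΔX + cos λ·ΔY = −(0.965844)(580) + (-0.259122)(-300) = -482.45 m.
1° of latitude spans 3600 × 31.00 = 111600 m; at latitude φ, 1° of longitude spans that × cos φ = 111320.3 m, so Δλ = -482.45 / 111320.3 × 3600 = -15.602″.

Δλ = -15.6″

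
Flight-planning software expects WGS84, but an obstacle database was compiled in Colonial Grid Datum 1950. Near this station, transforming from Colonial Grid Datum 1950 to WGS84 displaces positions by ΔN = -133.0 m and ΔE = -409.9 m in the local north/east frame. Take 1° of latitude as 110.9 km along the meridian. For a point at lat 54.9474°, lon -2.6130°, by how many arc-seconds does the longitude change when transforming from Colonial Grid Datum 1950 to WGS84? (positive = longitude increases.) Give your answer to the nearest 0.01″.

At latitude 54.9474°, cos φ = 0.574328.
1° of longitude at this latitude = 110.9 × cos φ = 63.69 km, so Δλ = -409.9 / 63693.0 = -0.0064356° = -23.168″.

Δλ = -23.17″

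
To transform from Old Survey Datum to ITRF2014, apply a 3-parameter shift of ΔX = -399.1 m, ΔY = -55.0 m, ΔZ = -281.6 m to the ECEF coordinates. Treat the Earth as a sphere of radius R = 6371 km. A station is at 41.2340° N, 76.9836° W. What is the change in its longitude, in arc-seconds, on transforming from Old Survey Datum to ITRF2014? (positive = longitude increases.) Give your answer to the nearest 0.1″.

Δλ = -17.3″

sin φ = 0.659136, cos φ = 0.752024, sin λ = -0.974306, cos λ = 0.225230.
East component: ΔE = −sin λ·ΔX + cos λ·ΔY = −(-0.974306)(-399.1) + (0.225230)(-55.0) = -401.23 m.
1° of latitude spans πR/180 = 111195 m; at latitude φ, 1° of longitude spans that × cos φ = 83621.2 m, so Δλ = -401.23 / 83621.2 × 3600 = -17.274″.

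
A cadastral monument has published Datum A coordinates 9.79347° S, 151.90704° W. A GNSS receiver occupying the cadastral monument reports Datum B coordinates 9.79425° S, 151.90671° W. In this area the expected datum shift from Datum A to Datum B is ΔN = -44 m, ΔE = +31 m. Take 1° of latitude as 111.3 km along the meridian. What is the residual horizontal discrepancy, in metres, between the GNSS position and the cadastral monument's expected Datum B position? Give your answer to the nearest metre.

Observed coordinate differences: Δφ = -0.00078°, Δλ = +0.00033°.
Converting to metres (1° lat = 111300 m, cos φ = 0.985427): observed ΔN = -86.8 m, observed ΔE = 36.2 m.
Subtracting the expected shift leaves a residual of -86.8 − (-44) = -42.8 m north and 36.2 − (31) = 5.2 m east.
Residual distance = √((-42.8)² + 5.2²) = 43.1 m.

43 m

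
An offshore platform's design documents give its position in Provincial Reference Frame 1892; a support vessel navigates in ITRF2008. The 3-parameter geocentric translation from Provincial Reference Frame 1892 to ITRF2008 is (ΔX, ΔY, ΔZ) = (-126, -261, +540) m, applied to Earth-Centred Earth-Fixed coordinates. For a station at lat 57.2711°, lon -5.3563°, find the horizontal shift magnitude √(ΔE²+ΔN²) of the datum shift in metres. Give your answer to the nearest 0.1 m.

At φ = 57.2711°, λ = -5.3563°: sin φ = 0.841238, cos φ = 0.540665, sin λ = -0.093349, cos λ = 0.995633.
ΔE = −sin λ·ΔX + cos λ·ΔY = −(-0.093349)·(-126) + (0.995633)·(-261) = -271.62 m.
ΔN = −sin φ cos λ·ΔX − sin φ sin λ·ΔY + cos φ·ΔZ = −(0.841238)(0.995633)(-126) − (0.841238)(-0.093349)(-261) + (0.540665)(540) = 377.00 m.
Horizontal magnitude = √(ΔE² + ΔN²) = √((-271.62)² + 377.00²) = 464.66 m.

464.7 m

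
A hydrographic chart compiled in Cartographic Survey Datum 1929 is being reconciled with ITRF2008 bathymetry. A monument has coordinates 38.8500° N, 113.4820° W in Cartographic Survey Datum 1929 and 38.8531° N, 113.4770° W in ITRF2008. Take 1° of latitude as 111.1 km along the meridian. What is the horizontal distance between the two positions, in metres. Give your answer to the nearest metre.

Δφ = 38.8531° − 38.8500° = +0.0031°; Δλ = -113.4770° − -113.4820° = +0.0050°.
ΔN = Δφ × 111100 = 344.4 m; ΔE = Δλ × 111100 × cos(38.8500°) = +0.0050 × 111100 × 0.778791 = 432.6 m.
Distance = √(ΔE² + ΔN²) = √(432.6² + 344.4²) = 553.0 m.

553 m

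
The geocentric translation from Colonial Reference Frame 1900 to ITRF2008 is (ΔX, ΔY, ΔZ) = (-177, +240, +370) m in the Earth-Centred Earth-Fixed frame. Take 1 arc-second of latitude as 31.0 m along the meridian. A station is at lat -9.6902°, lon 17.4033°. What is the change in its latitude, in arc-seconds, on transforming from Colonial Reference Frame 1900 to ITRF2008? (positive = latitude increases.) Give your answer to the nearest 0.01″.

sin φ = -0.168321, cos φ = 0.985732, sin λ = 0.299096, cos λ = 0.954223.
North component: ΔN = −sin φ cos λ·ΔX − sin φ sin λ·ΔY + cos φ·ΔZ = −(-0.168321)(0.954223)(-177) − (-0.168321)(0.299096)(240) + (0.985732)(370) = 348.37 m.
1° of latitude spans 3600 × 31.00 = 111600 m, so Δφ = 348.37 / 111600 × 3600 = 11.238″.

Δφ = 11.24″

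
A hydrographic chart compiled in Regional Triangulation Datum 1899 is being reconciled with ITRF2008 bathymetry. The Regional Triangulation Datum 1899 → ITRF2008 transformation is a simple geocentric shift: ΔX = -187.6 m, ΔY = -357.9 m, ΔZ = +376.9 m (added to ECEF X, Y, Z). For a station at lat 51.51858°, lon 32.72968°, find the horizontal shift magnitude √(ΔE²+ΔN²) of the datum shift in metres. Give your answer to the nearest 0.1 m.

The local east axis at (φ, λ) is (−sin λ, cos λ, 0), so ΔE = −sin(32.72968°)·(-187.6) + cos(32.72968°)·(-357.9) = -199.65 m.
The local north axis is (−sin φ cos λ, −sin φ sin λ, cos φ), giving ΔN = 123.539 + 151.480 + 234.530 = 509.55 m.
Horizontal magnitude = √(ΔE² + ΔN²) = √((-199.65)² + 509.55²) = 547.26 m.

547.3 m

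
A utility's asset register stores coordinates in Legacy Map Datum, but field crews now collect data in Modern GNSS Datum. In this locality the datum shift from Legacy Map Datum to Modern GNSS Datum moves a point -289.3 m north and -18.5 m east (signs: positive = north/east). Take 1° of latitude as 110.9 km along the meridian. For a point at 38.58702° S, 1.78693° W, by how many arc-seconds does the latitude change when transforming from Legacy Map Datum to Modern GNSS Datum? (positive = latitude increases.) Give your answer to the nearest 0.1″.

Δφ = -9.4″

1° of latitude = 110.9 km, so Δφ = -289.3 / 110900 = -0.0026087° = -9.391″.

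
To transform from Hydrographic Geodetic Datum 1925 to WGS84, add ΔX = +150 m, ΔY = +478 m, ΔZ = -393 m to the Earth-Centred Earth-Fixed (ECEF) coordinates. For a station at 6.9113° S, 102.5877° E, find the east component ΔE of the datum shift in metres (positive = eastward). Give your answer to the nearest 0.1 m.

ΔE = -250.6 m

At φ = -6.9113°, λ = 102.5877°: sin φ = -0.120333, cos φ = 0.992734, sin λ = 0.975964, cos λ = -0.217934.
ΔE = −sin λ·ΔX + cos λ·ΔY = −(0.975964)·(150) + (-0.217934)·(478) = -250.57 m.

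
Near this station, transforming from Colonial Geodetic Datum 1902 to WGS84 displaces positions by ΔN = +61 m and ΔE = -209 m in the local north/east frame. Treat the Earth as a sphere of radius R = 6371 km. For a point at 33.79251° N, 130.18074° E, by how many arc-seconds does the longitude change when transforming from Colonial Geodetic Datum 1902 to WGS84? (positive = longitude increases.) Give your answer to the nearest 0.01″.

Δλ = -8.14″

At latitude 33.79251°, cos φ = 0.831057.
One radian of longitude at latitude φ spans R cos φ, so Δλ = ΔE / (R cos φ) = -209.0 / (6371000 × 0.831057) = -3.9474e-05 rad = -8.142″.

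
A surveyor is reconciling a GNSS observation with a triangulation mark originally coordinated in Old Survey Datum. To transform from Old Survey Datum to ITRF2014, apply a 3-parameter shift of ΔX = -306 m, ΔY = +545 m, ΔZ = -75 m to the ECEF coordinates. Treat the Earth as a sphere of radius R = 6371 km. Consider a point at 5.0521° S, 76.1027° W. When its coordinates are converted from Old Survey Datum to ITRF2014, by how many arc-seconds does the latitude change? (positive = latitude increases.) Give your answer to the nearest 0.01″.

Δφ = -4.14″

sin φ = -0.088062, cos φ = 0.996115, sin λ = -0.970728, cos λ = 0.240182.
North component: ΔN = −sin φ cos λ·ΔX − sin φ sin λ·ΔY + cos φ·ΔZ = −(-0.088062)(0.240182)(-306) − (-0.088062)(-0.970728)(545) + (0.996115)(-75) = -127.77 m.
1° of latitude spans πR/180 = 111195 m, so Δφ = -127.77 / 111195 × 3600 = -4.137″.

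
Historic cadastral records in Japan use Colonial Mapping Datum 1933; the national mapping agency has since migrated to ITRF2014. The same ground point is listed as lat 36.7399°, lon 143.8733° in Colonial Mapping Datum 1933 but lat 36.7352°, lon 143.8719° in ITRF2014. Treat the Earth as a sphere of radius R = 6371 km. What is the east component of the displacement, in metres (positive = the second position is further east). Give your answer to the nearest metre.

ΔE = -125 m

Δφ = 36.7352° − 36.7399° = -0.0047°; Δλ = 143.8719° − 143.8733° = -0.0014°.
1° along a meridian = πR/180 = 111195 m.
ΔN = Δφ × 111195 = -522.6 m; ΔE = Δλ × 111195 × cos(36.7399°) = -0.0014 × 111195 × 0.801359 = -124.7 m.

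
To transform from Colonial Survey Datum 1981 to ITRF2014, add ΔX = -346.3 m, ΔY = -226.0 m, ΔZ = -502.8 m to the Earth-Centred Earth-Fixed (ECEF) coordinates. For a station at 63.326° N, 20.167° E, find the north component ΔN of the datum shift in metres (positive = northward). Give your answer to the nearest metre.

The local north axis is (−sin φ cos λ, −sin φ sin λ, cos φ), giving ΔN = 290.474 + 69.623 − 225.714 = 134.38 m.

ΔN = 134 m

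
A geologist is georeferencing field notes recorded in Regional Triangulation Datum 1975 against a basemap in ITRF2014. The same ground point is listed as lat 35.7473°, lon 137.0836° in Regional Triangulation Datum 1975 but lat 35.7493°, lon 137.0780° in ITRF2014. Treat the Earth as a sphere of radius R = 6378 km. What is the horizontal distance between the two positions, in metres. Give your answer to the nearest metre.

553 m

Δφ = 35.7493° − 35.7473° = +0.0020°; Δλ = 137.0780° − 137.0836° = -0.0056°.
1° along a meridian = πR/180 = 111317 m.
ΔN = Δφ × 111317 = 222.6 m; ΔE = Δλ × 111317 × cos(35.7473°) = -0.0056 × 111317 × 0.811602 = -505.9 m.
Distance = √(ΔE² + ΔN²) = √((-505.9)² + 222.6²) = 552.8 m.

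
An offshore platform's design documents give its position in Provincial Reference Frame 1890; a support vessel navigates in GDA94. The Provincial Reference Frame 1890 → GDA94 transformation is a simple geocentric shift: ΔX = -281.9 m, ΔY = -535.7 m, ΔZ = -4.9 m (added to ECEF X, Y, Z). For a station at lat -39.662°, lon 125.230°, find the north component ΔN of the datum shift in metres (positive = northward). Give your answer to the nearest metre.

The local north axis is (−sin φ cos λ, −sin φ sin λ, cos φ), giving ΔN = 103.791 − 279.290 − 3.772 = -179.27 m.

ΔN = -179 m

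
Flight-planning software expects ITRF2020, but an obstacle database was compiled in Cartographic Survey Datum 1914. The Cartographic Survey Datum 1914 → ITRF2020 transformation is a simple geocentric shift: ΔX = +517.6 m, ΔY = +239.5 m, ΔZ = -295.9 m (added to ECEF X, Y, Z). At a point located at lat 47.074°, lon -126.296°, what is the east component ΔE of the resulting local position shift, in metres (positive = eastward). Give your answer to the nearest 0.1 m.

The local east axis at (φ, λ) is (−sin λ, cos λ, 0), so ΔE = −sin(-126.296°)·517.6 + cos(-126.296°)·239.5 = 275.40 m.

ΔE = 275.4 m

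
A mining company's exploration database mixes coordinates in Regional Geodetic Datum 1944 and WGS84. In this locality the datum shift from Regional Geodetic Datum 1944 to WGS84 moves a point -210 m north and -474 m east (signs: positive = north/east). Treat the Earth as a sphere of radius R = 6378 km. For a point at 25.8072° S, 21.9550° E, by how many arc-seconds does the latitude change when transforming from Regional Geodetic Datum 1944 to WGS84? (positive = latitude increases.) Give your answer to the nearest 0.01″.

On a sphere of radius R, 1 rad of latitude = R, so Δφ = ΔN / R = -210.0 / 6378000 = -3.2926e-05 rad = -6.791″.

Δφ = -6.79″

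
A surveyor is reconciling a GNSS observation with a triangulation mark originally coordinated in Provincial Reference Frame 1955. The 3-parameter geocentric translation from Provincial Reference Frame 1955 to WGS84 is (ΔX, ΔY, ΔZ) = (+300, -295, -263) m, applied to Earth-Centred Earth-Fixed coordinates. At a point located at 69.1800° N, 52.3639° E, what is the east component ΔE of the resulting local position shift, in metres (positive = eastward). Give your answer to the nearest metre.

At φ = 69.1800°, λ = 52.3639°: sin φ = 0.934702, cos φ = 0.355433, sin λ = 0.791905, cos λ = 0.610644.
ΔE = −sin λ·ΔX + cos λ·ΔY = −(0.791905)·(300) + (0.610644)·(-295) = -417.71 m.

ΔE = -418 m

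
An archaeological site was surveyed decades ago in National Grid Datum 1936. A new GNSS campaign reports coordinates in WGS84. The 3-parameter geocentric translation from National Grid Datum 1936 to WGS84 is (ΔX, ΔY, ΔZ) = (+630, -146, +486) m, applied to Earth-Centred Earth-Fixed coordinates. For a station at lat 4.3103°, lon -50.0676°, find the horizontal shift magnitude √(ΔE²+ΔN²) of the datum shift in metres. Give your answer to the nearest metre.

At φ = 4.3103°, λ = -50.0676°: sin φ = 0.075158, cos φ = 0.997172, sin λ = -0.766802, cos λ = 0.641883.
ΔE = −sin λ·ΔX + cos λ·ΔY = −(-0.766802)·(630) + (0.641883)·(-146) = 389.37 m.
ΔN = −sin φ cos λ·ΔX − sin φ sin λ·ΔY + cos φ·ΔZ = −(0.075158)(0.641883)(630) − (0.075158)(-0.766802)(-146) + (0.997172)(486) = 445.82 m.
Horizontal magnitude = √(ΔE² + ΔN²) = √(389.37² + 445.82²) = 591.92 m.

592 m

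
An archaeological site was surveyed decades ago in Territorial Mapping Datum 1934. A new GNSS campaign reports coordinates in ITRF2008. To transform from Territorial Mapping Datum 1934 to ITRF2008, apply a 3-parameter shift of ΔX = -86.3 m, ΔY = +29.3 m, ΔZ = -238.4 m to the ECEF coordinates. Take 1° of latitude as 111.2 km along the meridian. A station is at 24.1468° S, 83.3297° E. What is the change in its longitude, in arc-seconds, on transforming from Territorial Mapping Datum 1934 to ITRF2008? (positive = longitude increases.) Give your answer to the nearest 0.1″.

sin φ = -0.409076, cos φ = 0.912500, sin λ = 0.993231, cos λ = 0.116156.
East component: ΔE = −sin λ·ΔX + cos λ·ΔY = −(0.993231)(-86.3) + (0.116156)(29.3) = 89.12 m.
1° of latitude spans 111200 m; at latitude φ, 1° of longitude spans that × cos φ = 101470.0 m, so Δλ = 89.12 / 101470.0 × 3600 = 3.162″.

Δλ = 3.2″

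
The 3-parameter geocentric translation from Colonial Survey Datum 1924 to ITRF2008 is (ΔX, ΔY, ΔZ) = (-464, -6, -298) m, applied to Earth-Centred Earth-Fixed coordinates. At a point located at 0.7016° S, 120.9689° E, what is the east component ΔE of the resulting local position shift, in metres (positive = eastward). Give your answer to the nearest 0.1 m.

ΔE = 400.9 m

At φ = -0.7016°, λ = 120.9689°: sin φ = -0.012245, cos φ = 0.999925, sin λ = 0.857447, cos λ = -0.514573.
ΔE = −sin λ·ΔX + cos λ·ΔY = −(0.857447)·(-464) + (-0.514573)·(-6) = 400.94 m.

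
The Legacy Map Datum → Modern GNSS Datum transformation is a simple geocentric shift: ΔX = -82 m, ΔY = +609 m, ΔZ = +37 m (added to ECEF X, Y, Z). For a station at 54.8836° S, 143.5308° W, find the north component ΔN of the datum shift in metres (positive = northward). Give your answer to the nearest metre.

ΔN = -221 m

At φ = -54.8836°, λ = -143.5308°: sin φ = -0.817985, cos φ = 0.575239, sin λ = -0.594391, cos λ = -0.804176.
ΔN = −sin φ cos λ·ΔX − sin φ sin λ·ΔY + cos φ·ΔZ = −(-0.817985)(-0.804176)(-82) − (-0.817985)(-0.594391)(609) + (0.575239)(37) = -220.87 m.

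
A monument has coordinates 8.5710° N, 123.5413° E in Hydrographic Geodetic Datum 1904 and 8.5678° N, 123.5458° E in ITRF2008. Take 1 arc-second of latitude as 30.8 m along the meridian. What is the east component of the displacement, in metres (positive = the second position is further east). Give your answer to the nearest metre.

ΔE = 493 m

Δφ = 8.5678° − 8.5710° = -0.0032°; Δλ = 123.5458° − 123.5413° = +0.0045°.
1° of latitude = 3600 × 30.80 = 110880 m.
ΔN = Δφ × 110880 = -354.8 m; ΔE = Δλ × 110880 × cos(8.5710°) = +0.0045 × 110880 × 0.988832 = 493.4 m.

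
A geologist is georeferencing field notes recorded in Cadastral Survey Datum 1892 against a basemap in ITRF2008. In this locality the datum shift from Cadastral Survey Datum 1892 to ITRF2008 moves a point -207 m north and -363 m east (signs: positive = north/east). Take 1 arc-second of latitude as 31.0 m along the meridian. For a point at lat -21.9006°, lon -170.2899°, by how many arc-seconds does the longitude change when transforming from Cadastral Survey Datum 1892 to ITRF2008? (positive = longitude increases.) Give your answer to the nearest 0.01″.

Δλ = -12.62″

At latitude -21.9006°, cos φ = 0.927832.
1″ of longitude at this latitude = 31.00 × cos φ = 28.7628 m, so Δλ = -363.0 / 28.7628 = -12.620″.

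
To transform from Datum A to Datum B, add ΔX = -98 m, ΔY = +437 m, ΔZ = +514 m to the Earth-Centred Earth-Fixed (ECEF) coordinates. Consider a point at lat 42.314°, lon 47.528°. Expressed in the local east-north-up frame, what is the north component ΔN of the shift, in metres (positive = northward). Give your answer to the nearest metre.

At φ = 42.314°, λ = 47.528°: sin φ = 0.673193, cos φ = 0.739467, sin λ = 0.737607, cos λ = 0.675230.
ΔN = −sin φ cos λ·ΔX − sin φ sin λ·ΔY + cos φ·ΔZ = −(0.673193)(0.675230)(-98) − (0.673193)(0.737607)(437) + (0.739467)(514) = 207.64 m.

ΔN = 208 m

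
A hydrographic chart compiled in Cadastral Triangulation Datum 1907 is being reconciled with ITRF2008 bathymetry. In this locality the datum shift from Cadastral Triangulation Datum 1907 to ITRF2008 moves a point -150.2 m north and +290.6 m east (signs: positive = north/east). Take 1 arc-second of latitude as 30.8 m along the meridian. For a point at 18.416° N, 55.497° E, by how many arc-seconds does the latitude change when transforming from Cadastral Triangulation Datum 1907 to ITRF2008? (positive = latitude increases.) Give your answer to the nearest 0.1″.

1″ of latitude = 30.80 m, so Δφ = -150.2 / 30.80 = -4.877″.

Δφ = -4.9″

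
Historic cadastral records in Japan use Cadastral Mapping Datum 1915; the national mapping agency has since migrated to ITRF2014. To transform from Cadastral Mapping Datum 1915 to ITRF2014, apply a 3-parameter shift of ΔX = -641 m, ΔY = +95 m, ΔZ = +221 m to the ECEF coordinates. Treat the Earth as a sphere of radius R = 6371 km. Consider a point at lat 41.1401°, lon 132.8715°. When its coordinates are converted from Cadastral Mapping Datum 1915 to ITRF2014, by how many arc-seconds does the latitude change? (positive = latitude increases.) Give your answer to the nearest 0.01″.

sin φ = 0.657902, cos φ = 0.753103, sin λ = 0.732881, cos λ = -0.680356.
North component: ΔN = −sin φ cos λ·ΔX − sin φ sin λ·ΔY + cos φ·ΔZ = −(0.657902)(-0.680356)(-641) − (0.657902)(0.732881)(95) + (0.753103)(221) = -166.29 m.
1° of latitude spans πR/180 = 111195 m, so Δφ = -166.29 / 111195 × 3600 = -5.384″.

Δφ = -5.38″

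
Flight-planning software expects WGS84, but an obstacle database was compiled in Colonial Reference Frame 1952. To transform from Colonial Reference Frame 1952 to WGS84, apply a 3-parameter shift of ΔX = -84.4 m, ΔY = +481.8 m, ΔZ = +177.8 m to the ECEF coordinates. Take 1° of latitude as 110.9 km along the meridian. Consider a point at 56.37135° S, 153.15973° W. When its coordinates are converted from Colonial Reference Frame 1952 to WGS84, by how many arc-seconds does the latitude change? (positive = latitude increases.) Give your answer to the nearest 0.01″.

sin φ = -0.832644, cos φ = 0.553808, sin λ = -0.451505, cos λ = -0.892269.
North component: ΔN = −sin φ cos λ·ΔX − sin φ sin λ·ΔY + cos φ·ΔZ = −(-0.832644)(-0.892269)(-84.4) − (-0.832644)(-0.451505)(481.8) + (0.553808)(177.8) = -19.96 m.
1° of latitude spans 110900 m, so Δφ = -19.96 / 110900 × 3600 = -0.648″.

Δφ = -0.65″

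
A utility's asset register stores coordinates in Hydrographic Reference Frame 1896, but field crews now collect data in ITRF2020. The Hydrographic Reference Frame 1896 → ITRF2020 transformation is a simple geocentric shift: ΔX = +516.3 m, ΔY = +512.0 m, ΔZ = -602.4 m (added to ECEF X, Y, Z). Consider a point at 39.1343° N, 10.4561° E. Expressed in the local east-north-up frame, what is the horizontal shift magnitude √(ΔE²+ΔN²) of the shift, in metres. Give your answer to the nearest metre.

940 m

At φ = 39.1343°, λ = 10.4561°: sin φ = 0.631140, cos φ = 0.775669, sin λ = 0.181482, cos λ = 0.983394.
ΔE = −sin λ·ΔX + cos λ·ΔY = −(0.181482)·(516.3) + (0.983394)·(512.0) = 409.80 m.
ΔN = −sin φ cos λ·ΔX − sin φ sin λ·ΔY + cos φ·ΔZ = −(0.631140)(0.983394)(516.3) − (0.631140)(0.181482)(512.0) + (0.775669)(-602.4) = -846.35 m.
Horizontal magnitude = √(ΔE² + ΔN²) = √(409.80² + (-846.35)²) = 940.35 m.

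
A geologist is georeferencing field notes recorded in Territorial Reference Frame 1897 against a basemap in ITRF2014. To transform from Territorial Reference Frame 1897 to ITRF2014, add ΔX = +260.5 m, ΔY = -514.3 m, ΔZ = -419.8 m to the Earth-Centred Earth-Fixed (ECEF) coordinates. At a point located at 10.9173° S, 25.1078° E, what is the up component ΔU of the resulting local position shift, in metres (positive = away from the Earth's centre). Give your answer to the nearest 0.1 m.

At φ = -10.9173°, λ = 25.1078°: sin φ = -0.189392, cos φ = 0.981902, sin λ = 0.424323, cos λ = 0.905511.
ΔU = cos φ cos λ·ΔX + cos φ sin λ·ΔY + sin φ·ΔZ = (0.981902)(0.905511)(260.5) + (0.981902)(0.424323)(-514.3) + (-0.189392)(-419.8) = 96.84 m.

ΔU = 96.8 m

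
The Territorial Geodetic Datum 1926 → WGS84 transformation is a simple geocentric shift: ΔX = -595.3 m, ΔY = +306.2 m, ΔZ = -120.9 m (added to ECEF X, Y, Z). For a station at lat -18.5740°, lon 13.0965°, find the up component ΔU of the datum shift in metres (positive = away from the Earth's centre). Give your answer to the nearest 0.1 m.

ΔU = -445.3 m

The local up (radial) axis is (cos φ cos λ, cos φ sin λ, sin φ), giving ΔU = -549.615 + 65.768 + 38.510 = -445.34 m.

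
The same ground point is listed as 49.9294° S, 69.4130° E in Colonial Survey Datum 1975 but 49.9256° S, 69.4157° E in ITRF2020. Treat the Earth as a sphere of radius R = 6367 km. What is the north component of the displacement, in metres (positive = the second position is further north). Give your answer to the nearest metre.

ΔN = 422 m

Δφ = -49.9256° − -49.9294° = +0.0038°; Δλ = 69.4157° − 69.4130° = +0.0027°.
1° along a meridian = πR/180 = 111125 m.
ΔN = Δφ × 111125 = 422.3 m; ΔE = Δλ × 111125 × cos(-49.9294°) = +0.0027 × 111125 × 0.643731 = 193.1 m.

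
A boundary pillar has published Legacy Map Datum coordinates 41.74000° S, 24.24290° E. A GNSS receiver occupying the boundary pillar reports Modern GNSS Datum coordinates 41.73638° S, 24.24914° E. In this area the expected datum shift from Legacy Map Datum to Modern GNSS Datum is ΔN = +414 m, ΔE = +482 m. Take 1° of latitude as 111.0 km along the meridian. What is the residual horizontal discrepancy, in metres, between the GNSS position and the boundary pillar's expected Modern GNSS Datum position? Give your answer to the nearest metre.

Observed coordinate differences: Δφ = +0.00362°, Δλ = +0.00624°.
Converting to metres (1° lat = 111000 m, cos φ = 0.746174): observed ΔN = 401.8 m, observed ΔE = 516.8 m.
Subtracting the expected shift leaves a residual of 401.8 − (414) = -12.2 m north and 516.8 − (482) = 34.8 m east.
Residual distance = √((-12.2)² + 34.8²) = 36.9 m.

37 m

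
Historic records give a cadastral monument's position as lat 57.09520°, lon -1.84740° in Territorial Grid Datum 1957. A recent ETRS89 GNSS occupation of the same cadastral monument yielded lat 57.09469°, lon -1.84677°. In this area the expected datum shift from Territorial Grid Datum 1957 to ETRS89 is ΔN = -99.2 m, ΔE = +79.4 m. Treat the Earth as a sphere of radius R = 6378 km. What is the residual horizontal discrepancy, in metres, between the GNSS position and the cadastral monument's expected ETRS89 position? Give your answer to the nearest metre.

59 m

Observed coordinate differences: Δφ = -0.00051°, Δλ = +0.00063°.
Converting to metres (1° lat = 111317 m, cos φ = 0.543245): observed ΔN = -56.8 m, observed ΔE = 38.1 m.
Subtracting the expected shift leaves a residual of -56.8 − (-99.2) = 42.4 m north and 38.1 − (79.4) = -41.3 m east.
Residual distance = √(42.4² + (-41.3)²) = 59.2 m.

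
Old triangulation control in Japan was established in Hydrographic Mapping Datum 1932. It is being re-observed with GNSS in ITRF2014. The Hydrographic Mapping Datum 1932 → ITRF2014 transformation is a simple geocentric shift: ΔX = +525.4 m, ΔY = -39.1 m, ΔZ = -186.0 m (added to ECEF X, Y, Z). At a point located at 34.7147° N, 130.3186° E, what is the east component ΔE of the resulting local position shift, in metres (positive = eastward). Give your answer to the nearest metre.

At φ = 34.7147°, λ = 130.3186°: sin φ = 0.569490, cos φ = 0.821998, sin λ = 0.762458, cos λ = -0.647037.
ΔE = −sin λ·ΔX + cos λ·ΔY = −(0.762458)·(525.4) + (-0.647037)·(-39.1) = -375.30 m.

ΔE = -375 m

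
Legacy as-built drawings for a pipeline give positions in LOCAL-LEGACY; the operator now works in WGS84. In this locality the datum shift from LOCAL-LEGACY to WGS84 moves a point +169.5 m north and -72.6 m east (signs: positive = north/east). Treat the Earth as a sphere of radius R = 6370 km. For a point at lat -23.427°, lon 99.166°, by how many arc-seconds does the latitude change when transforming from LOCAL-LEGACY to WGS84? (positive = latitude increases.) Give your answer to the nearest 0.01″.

Δφ = 5.49″

On a sphere of radius R, 1 rad of latitude = R, so Δφ = ΔN / R = 169.5 / 6370000 = 2.6609e-05 rad = 5.489″.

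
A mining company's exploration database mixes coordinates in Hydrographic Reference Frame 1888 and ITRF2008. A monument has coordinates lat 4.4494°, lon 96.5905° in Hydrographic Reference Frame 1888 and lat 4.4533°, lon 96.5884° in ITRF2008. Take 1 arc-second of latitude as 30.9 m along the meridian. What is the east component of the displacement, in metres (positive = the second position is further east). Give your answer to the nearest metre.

ΔE = -233 m

Δφ = 4.4533° − 4.4494° = +0.0039°; Δλ = 96.5884° − 96.5905° = -0.0021°.
1° of latitude = 3600 × 30.90 = 111240 m.
ΔN = Δφ × 111240 = 433.8 m; ΔE = Δλ × 111240 × cos(4.4494°) = -0.0021 × 111240 × 0.996986 = -232.9 m.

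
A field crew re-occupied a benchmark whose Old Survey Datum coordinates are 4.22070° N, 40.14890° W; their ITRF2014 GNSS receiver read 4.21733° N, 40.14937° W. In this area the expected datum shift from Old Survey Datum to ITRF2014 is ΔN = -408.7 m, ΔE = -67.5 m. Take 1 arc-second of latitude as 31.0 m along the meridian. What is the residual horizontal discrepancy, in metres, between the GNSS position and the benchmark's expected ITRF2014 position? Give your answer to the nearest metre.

Observed coordinate differences: Δφ = -0.00337°, Δλ = -0.00047°.
Converting to metres (1° lat = 111600 m, cos φ = 0.997288): observed ΔN = -376.1 m, observed ΔE = -52.3 m.
Subtracting the expected shift leaves a residual of -376.1 − (-408.7) = 32.6 m north and -52.3 − (-67.5) = 15.2 m east.
Residual distance = √(32.6² + 15.2²) = 36.0 m.

36 m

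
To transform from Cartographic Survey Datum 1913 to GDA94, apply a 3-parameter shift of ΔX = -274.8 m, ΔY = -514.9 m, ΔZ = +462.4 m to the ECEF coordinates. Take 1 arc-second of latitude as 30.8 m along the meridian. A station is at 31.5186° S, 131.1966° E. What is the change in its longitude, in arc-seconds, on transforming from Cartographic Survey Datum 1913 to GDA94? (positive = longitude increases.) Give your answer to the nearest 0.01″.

sin φ = -0.522775, cos φ = 0.852471, sin λ = 0.752454, cos λ = -0.658645.
East component: ΔE = −sin λ·ΔX + cos λ·ΔY = −(0.752454)(-274.8) + (-0.658645)(-514.9) = 545.91 m.
1° of latitude spans 3600 × 30.80 = 110880 m; at latitude φ, 1° of longitude spans that × cos φ = 94521.9 m, so Δλ = 545.91 / 94521.9 × 3600 = 20.792″.

Δλ = 20.79″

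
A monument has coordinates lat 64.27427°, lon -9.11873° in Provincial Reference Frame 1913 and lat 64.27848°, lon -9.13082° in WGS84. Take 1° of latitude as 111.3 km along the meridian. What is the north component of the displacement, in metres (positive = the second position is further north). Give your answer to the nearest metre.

Δφ = 64.27848° − 64.27427° = +0.00421°; Δλ = -9.13082° − -9.11873° = -0.01209°.
ΔN = Δφ × 111300 = 468.6 m; ΔE = Δλ × 111300 × cos(64.27427°) = -0.01209 × 111300 × 0.434064 = -584.1 m.

ΔN = 469 m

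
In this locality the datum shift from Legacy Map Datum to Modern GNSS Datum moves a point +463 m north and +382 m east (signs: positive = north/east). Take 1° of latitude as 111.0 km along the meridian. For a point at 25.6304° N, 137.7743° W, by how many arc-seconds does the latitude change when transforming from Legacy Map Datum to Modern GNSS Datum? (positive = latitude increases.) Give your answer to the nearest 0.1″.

Δφ = 15.0″

1° of latitude = 111.0 km, so Δφ = 463.0 / 111000 = 0.0041712° = 15.016″.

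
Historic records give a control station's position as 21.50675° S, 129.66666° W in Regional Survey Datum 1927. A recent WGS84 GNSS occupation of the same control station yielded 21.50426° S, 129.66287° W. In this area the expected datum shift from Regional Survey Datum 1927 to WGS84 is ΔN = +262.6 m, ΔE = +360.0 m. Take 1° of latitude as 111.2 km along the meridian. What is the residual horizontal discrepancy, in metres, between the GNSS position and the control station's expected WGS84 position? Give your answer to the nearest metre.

35 m

Observed coordinate differences: Δφ = +0.00249°, Δλ = +0.00379°.
Converting to metres (1° lat = 111200 m, cos φ = 0.930374): observed ΔN = 276.9 m, observed ΔE = 392.1 m.
Subtracting the expected shift leaves a residual of 276.9 − (262.6) = 14.3 m north and 392.1 − (360.0) = 32.1 m east.
Residual distance = √(14.3² + 32.1²) = 35.1 m.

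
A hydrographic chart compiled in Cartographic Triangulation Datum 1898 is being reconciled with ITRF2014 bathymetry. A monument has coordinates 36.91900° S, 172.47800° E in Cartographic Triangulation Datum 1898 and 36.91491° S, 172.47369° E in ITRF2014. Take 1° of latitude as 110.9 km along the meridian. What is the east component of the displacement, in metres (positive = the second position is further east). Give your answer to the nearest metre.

ΔE = -382 m

Δφ = -36.91491° − -36.91900° = +0.00409°; Δλ = 172.47369° − 172.47800° = -0.00431°.
ΔN = Δφ × 110900 = 453.6 m; ΔE = Δλ × 110900 × cos(-36.91900°) = -0.00431 × 110900 × 0.799486 = -382.1 m.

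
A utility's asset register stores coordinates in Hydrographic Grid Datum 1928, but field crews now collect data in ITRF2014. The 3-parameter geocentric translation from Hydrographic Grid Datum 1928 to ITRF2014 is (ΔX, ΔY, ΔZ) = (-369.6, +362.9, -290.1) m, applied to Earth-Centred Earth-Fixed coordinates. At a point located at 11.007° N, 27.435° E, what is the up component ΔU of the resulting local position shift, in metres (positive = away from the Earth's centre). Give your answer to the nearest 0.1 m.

The local up (radial) axis is (cos φ cos λ, cos φ sin λ, sin φ), giving ΔU = -321.998 + 164.127 − 55.388 = -213.26 m.

ΔU = -213.3 m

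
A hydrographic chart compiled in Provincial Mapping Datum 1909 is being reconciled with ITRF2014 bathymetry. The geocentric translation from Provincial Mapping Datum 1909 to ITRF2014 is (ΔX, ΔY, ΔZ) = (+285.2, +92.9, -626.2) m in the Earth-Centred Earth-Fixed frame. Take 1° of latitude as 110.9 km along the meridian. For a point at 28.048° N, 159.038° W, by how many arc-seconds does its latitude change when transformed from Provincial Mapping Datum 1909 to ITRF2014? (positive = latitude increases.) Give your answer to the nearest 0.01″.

sin φ = 0.470211, cos φ = 0.882554, sin λ = -0.357749, cos λ = -0.933818.
North component: ΔN = −sin φ cos λ·ΔX − sin φ sin λ·ΔY + cos φ·ΔZ = −(0.470211)(-0.933818)(285.2) − (0.470211)(-0.357749)(92.9) + (0.882554)(-626.2) = -411.80 m.
1° of latitude spans 110900 m, so Δφ = -411.80 / 110900 × 3600 = -13.368″.

Δφ = -13.37″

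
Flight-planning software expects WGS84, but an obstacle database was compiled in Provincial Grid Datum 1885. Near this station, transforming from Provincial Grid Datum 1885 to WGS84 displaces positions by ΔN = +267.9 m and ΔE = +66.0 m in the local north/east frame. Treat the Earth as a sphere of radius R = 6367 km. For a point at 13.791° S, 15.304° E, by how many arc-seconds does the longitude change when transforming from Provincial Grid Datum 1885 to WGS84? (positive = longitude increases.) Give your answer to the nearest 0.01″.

Δλ = 2.20″

At latitude -13.791°, cos φ = 0.971172.
One radian of longitude at latitude φ spans R cos φ, so Δλ = ΔE / (R cos φ) = 66.0 / (6367000 × 0.971172) = 1.0674e-05 rad = 2.202″.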